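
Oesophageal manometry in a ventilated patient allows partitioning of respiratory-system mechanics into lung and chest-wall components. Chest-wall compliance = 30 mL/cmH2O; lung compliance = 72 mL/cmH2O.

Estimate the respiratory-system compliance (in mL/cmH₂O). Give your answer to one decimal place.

Lung and chest wall are elastances in series: 1/Crs = 1/CL + 1/Ccw.
1/Crs = 1/72 + 1/30 = 0.04722.
Crs = 21.177 mL/cmH2O.

21.2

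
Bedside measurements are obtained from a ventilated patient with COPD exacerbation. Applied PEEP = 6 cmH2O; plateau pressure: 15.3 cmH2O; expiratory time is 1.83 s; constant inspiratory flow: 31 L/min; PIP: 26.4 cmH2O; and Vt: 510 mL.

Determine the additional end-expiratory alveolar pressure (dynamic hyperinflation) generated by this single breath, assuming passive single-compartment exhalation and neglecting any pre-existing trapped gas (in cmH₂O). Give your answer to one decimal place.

Flow: 31 L/min ÷ 60 = 0.5167 L/s.
R = (PIP − Pplat)/V̇ = (26.4 − 15.3) / 0.5167 = 11.1/0.5167 = 21.482 cmH2O·s/L.
C = Vt/(Pplat − PEEP) = 510.0 / (15.3 − 6) = 510.0/9.3 = 54.839 mL/cmH2O.
τ = R × C = 21.482 × 0.05484 L/cmH2O = 1.178 s.
Fraction remaining = e^(−Te/τ) = e^(−1.83/1.178) = 0.2115; trapped volume = 510.0 × 0.2115 = 107.87 mL.
Additional alveolar pressure from trapping ≈ V_trapped / C = 107.87 / 54.839 = 1.967 cmH2O.

2.0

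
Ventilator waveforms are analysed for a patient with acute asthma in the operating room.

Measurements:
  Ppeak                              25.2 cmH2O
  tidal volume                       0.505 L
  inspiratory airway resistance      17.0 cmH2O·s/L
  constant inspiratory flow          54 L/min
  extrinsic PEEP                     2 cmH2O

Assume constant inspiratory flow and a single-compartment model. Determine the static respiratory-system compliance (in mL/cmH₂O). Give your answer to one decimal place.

Flow: 54 L/min ÷ 60 = 0.9 L/s.
Equation of motion (constant flow): PIP = Vt/C + R·V̇ + PEEP.
Vt/C = PIP − R·V̇ − PEEP = 25.2 − 17.0×0.9 − 2 = 25.2 − 15.3 − 2 = 7.9 cmH2O.
C = Vt / 7.9 = 505 / 7.9 = 63.924 mL/cmH2O.

63.9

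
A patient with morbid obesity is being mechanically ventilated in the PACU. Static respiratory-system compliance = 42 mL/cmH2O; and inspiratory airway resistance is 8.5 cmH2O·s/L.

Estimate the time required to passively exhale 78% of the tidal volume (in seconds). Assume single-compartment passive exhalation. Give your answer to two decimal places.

0.54

τ = R × C = 8.5 × 42 mL/cmH2O = 8.5 × 0.042 L/cmH2O = 0.357 s.
Exhaled fraction f = 1 − e^(−t/τ) → t = −τ·ln(1 − f) = −0.357·ln(0.22) = 0.5405 s.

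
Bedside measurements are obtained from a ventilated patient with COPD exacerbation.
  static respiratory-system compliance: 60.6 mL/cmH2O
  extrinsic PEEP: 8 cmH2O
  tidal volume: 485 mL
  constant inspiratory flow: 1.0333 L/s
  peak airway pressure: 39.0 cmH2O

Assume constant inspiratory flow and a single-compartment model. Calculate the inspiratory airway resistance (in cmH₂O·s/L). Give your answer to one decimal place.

22.3

Equation of motion (constant flow): PIP = Vt/C + R·V̇ + PEEP.
R·V̇ = PIP − Vt/C − PEEP = 39.0 − 485/60.6 − 8 = 39.0 − 8.003 − 8 = 22.997 cmH2O.
R = 22.997 / 1.0333 = 22.256 cmH2O·s/L.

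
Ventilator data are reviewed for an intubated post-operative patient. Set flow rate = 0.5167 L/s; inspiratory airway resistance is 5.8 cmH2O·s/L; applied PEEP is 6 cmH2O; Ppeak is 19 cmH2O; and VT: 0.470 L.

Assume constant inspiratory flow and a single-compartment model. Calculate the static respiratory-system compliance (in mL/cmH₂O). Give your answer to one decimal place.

47.0

Equation of motion (constant flow): PIP = Vt/C + R·V̇ + PEEP.
Vt/C = PIP − R·V̇ − PEEP = 19 − 5.8×0.5167 − 6 = 19 − 2.997 − 6 = 10.003 cmH2O.
C = Vt / 10.003 = 470 / 10.003 = 46.986 mL/cmH2O.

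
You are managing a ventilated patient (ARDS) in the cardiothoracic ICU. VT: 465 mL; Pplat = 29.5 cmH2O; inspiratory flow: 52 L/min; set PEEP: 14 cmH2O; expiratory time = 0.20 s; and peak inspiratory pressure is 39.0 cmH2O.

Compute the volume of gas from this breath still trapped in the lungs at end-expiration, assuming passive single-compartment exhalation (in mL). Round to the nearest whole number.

253

Flow: 52 L/min ÷ 60 = 0.8667 L/s.
R = (PIP − Pplat)/V̇ = (39.0 − 29.5) / 0.8667 = 9.5/0.8667 = 10.961 cmH2O·s/L.
C = Vt/(Pplat − PEEP) = 465.0 / (29.5 − 14) = 465.0/15.5 = 30.0 mL/cmH2O.
τ = R × C = 10.961 × 0.03 L/cmH2O = 0.3288 s.
Fraction remaining = e^(−Te/τ) = e^(−0.20/0.3288) = 0.5443.
Trapped volume = 465.0 × 0.5443 = 253.1 mL.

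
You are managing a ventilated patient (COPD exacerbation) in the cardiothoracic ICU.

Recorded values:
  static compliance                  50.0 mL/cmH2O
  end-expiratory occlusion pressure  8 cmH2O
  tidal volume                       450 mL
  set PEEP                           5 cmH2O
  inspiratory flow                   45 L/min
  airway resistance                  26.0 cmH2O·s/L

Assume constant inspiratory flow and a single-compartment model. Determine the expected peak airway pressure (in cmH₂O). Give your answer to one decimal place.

Flow: 45 L/min ÷ 60 = 0.75 L/s.
Total PEEP = 8 cmH2O (set 5 + intrinsic 3); this is the baseline alveolar pressure.
Equation of motion (constant flow): PIP = Vt/C + R·V̇ + PEEP.
PIP = 450/50.0 + 26.0×0.75 + 8 = 9.0 + 19.5 + 8 = 36.5 cmH2O.

36.5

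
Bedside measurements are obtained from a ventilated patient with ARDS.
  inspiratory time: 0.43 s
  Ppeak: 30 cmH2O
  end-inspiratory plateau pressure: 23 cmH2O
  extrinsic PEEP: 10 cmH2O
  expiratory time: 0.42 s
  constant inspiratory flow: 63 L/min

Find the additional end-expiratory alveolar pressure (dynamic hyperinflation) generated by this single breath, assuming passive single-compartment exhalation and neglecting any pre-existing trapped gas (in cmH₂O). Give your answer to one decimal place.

2.1

Flow: 63 L/min ÷ 60 = 1.05 L/s.
Vt = flow × Ti = 1.05 L/s × 0.43 s × 1000 mL/L = 451.5 mL.
R = (PIP − Pplat)/V̇ = (30 − 23) / 1.05 = 7.0/1.05 = 6.667 cmH2O·s/L.
C = Vt/(Pplat − PEEP) = 451.5 / (23 − 10) = 451.5/13.0 = 34.731 mL/cmH2O.
τ = R × C = 6.667 × 0.03473 L/cmH2O = 0.2315 s.
Fraction remaining = e^(−Te/τ) = e^(−0.42/0.2315) = 0.163; trapped volume = 451.5 × 0.163 = 73.595 mL.
Additional alveolar pressure from trapping ≈ V_trapped / C = 73.595 / 34.731 = 2.119 cmH2O.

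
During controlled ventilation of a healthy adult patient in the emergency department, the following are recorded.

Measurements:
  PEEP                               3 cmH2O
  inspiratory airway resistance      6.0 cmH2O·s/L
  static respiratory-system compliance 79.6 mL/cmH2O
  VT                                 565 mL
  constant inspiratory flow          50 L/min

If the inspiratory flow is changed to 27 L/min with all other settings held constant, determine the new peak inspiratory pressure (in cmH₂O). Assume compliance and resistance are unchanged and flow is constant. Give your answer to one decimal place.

Flow: 50 L/min ÷ 60 = 0.8333 L/s.
New flow: 27 L/min ÷ 60 = 0.45 L/s.
PIP = Vt/C + R·V̇ + PEEP (constant-flow equation of motion).
Only the resistive term changes: ΔPIP = R × ΔV̇ = 6.0 × (0.45 − 0.8333) = 6.0 × -0.3833 = -2.3 cmH2O.
Original PIP = 565/79.6 + 6.0×0.8333 + 3 = 15.098 cmH2O; new PIP = 15.098 + (-2.3) = 12.798 cmH2O.

12.8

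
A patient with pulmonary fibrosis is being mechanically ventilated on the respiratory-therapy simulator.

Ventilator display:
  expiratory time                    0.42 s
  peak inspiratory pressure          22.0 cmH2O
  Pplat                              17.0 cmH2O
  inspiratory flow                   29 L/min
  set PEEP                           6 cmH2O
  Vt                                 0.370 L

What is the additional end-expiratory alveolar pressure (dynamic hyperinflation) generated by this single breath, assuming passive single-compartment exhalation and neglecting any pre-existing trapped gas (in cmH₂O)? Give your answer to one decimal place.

Flow: 29 L/min ÷ 60 = 0.4833 L/s.
R = (PIP − Pplat)/V̇ = (22.0 − 17.0) / 0.4833 = 5.0/0.4833 = 10.346 cmH2O·s/L.
C = Vt/(Pplat − PEEP) = 370.0 / (17.0 − 6) = 370.0/11.0 = 33.636 mL/cmH2O.
τ = R × C = 10.346 × 0.03364 L/cmH2O = 0.348 s.
Fraction remaining = e^(−Te/τ) = e^(−0.42/0.348) = 0.2991; trapped volume = 370.0 × 0.2991 = 110.67 mL.
Additional alveolar pressure from trapping ≈ V_trapped / C = 110.67 / 33.636 = 3.29 cmH2O.

3.3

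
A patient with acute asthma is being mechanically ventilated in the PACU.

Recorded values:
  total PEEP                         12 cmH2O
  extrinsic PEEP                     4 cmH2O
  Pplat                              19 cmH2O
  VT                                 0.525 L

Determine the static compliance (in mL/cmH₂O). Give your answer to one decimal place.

End-expiratory occlusion gives total PEEP = 12 cmH2O (intrinsic PEEP = 12 − 4 = 8). Use total PEEP for the elastic gradient.
Cstat = Vt / (Pplat − PEEPtotal) = 525 / (19 − 12) = 525 / 7.0 = 75.0 mL/cmH2O.

75.0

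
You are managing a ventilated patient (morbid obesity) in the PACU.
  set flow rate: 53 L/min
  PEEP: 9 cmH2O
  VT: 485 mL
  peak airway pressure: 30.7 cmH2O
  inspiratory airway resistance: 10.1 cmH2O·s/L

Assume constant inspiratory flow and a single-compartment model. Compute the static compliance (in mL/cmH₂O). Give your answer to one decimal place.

38.0

Flow: 53 L/min ÷ 60 = 0.8833 L/s.
Equation of motion (constant flow): PIP = Vt/C + R·V̇ + PEEP.
Vt/C = PIP − R·V̇ − PEEP = 30.7 − 10.1×0.8833 − 9 = 30.7 − 8.921 − 9 = 12.779 cmH2O.
C = Vt / 12.779 = 485 / 12.779 = 37.953 mL/cmH2O.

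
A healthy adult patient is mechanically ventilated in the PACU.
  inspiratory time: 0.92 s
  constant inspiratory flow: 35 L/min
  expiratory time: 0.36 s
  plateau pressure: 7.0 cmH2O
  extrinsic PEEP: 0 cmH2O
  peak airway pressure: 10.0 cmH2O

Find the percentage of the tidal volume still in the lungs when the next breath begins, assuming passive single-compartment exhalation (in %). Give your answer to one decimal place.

40.1

Flow: 35 L/min ÷ 60 = 0.5833 L/s.
Vt = flow × Ti = 0.5833 L/s × 0.92 s × 1000 mL/L = 536.64 mL.
R = (PIP − Pplat)/V̇ = (10.0 − 7.0) / 0.5833 = 3.0/0.5833 = 5.143 cmH2O·s/L.
C = Vt/(Pplat − PEEP) = 536.64 / (7.0 − 0) = 536.64/7.0 = 76.663 mL/cmH2O.
τ = R × C = 5.143 × 0.07666 L/cmH2O = 0.3943 s.
Fraction remaining at end-expiration = e^(−Te/τ) = e^(−0.36/0.3943) = 0.4013 → 40.13%.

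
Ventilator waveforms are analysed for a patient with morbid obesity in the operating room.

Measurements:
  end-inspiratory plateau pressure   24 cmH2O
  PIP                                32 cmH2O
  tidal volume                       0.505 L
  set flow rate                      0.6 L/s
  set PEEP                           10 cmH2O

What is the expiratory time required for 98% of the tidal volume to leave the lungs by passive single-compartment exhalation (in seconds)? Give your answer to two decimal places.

R = (PIP − Pplat)/V̇ = (32 − 24) / 0.6 = 8.0/0.6 = 13.333 cmH2O·s/L.
C = Vt/(Pplat − PEEP) = 505.0 / (24 − 10) = 505.0/14.0 = 36.071 mL/cmH2O.
τ = R × C = 13.333 × 0.03607 L/cmH2O = 0.4809 s.
t = −τ·ln(1 − 0.98) = −0.4809·ln(0.02) = 1.881 s.

1.88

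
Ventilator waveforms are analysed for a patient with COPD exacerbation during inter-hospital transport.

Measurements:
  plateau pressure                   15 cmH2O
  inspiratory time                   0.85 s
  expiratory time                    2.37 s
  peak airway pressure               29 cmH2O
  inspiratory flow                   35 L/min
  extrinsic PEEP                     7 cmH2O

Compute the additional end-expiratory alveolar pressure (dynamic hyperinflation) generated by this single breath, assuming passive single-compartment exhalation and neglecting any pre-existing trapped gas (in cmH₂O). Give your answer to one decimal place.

1.6

Flow: 35 L/min ÷ 60 = 0.5833 L/s.
Vt = flow × Ti = 0.5833 L/s × 0.85 s × 1000 mL/L = 495.81 mL.
R = (PIP − Pplat)/V̇ = (29 − 15) / 0.5833 = 14.0/0.5833 = 24.001 cmH2O·s/L.
C = Vt/(Pplat − PEEP) = 495.81 / (15 − 7) = 495.81/8.0 = 61.976 mL/cmH2O.
τ = R × C = 24.001 × 0.06198 L/cmH2O = 1.488 s.
Fraction remaining = e^(−Te/τ) = e^(−2.37/1.488) = 0.2034; trapped volume = 495.81 × 0.2034 = 100.85 mL.
Additional alveolar pressure from trapping ≈ V_trapped / C = 100.85 / 61.976 = 1.627 cmH2O.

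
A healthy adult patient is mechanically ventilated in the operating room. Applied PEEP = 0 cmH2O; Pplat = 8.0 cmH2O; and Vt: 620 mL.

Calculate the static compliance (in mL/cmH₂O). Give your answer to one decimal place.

77.5

Cstat = Vt / (Pplat − PEEP) = 620 / (8.0 − 0) = 620 / 8.0 = 77.5 mL/cmH2O.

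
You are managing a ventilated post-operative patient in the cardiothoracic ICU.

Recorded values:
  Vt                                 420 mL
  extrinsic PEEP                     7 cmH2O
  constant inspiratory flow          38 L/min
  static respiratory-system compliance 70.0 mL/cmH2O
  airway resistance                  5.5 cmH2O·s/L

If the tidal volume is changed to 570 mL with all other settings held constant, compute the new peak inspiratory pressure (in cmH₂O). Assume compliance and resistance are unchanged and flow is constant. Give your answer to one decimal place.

Flow: 38 L/min ÷ 60 = 0.6333 L/s.
PIP = Vt/C + R·V̇ + PEEP (constant-flow equation of motion).
Only the elastic term changes: ΔPIP = ΔVt / C = (570 − 420) / 70.0 = 2.143 cmH2O.
Original PIP = 420/70.0 + 5.5×0.6333 + 7 = 16.483 cmH2O; new PIP = 16.483 + (2.143) = 18.626 cmH2O.

18.6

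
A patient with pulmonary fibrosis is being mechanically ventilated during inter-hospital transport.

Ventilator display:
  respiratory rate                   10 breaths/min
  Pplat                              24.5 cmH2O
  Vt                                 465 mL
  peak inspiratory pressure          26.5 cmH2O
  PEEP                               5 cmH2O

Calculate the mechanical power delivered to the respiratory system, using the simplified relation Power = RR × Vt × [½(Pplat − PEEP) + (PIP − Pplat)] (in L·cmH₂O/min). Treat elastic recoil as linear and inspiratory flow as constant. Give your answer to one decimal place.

Per-breath work = Vt × [½(Pplat−PEEP) + (PIP−Pplat)] = 0.465 × [0.5×19.5 + 2.0] = 0.465 × 11.75 = 5.464 L·cmH2O.
Power = 10 × 5.464 = 54.64 L·cmH2O/min.

54.6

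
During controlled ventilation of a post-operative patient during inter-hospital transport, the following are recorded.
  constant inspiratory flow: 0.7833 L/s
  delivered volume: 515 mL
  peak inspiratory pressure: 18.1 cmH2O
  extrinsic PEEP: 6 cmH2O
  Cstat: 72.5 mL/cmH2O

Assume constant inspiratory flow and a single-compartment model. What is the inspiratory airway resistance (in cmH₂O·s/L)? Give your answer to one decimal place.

Equation of motion (constant flow): PIP = Vt/C + R·V̇ + PEEP.
R·V̇ = PIP − Vt/C − PEEP = 18.1 − 515/72.5 − 6 = 18.1 − 7.103 − 6 = 4.997 cmH2O.
R = 4.997 / 0.7833 = 6.379 cmH2O·s/L.

6.4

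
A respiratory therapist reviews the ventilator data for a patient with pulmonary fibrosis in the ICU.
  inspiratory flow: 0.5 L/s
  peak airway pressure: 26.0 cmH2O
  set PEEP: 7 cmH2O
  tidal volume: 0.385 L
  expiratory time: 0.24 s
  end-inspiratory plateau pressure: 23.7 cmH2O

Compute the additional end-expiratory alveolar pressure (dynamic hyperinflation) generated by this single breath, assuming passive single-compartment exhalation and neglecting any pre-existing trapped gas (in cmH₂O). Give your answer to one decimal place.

1.7

R = (PIP − Pplat)/V̇ = (26.0 − 23.7) / 0.5 = 2.3/0.5 = 4.6 cmH2O·s/L.
C = Vt/(Pplat − PEEP) = 385.0 / (23.7 − 7) = 385.0/16.7 = 23.054 mL/cmH2O.
τ = R × C = 4.6 × 0.02305 L/cmH2O = 0.106 s.
Fraction remaining = e^(−Te/τ) = e^(−0.24/0.106) = 0.1039; trapped volume = 385.0 × 0.1039 = 40.002 mL.
Additional alveolar pressure from trapping ≈ V_trapped / C = 40.002 / 23.054 = 1.735 cmH2O.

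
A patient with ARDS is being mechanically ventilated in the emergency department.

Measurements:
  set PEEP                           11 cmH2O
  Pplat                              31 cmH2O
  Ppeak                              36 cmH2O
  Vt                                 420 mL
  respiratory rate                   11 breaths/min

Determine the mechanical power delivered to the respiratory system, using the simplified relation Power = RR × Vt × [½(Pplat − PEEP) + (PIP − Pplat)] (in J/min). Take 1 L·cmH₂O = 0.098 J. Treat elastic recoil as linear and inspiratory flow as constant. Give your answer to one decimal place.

6.8

Per-breath work = Vt × [½(Pplat−PEEP) + (PIP−Pplat)] = 0.420 × [0.5×20.0 + 5.0] = 0.420 × 15.0 = 6.3 L·cmH2O.
Power = 11 × 6.3 = 69.3 L·cmH2O/min.
× 0.098 J/(L·cmH2O) → 6.791 J/min.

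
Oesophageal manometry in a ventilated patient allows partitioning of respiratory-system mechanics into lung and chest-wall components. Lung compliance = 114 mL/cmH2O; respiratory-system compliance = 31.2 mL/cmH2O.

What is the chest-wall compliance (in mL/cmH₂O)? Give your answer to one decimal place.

43.0

1/Ccw = 1/Crs − 1/CL.
1/Ccw = 1/31.2 − 1/114 = 0.02328.
Ccw = 42.955 mL/cmH2O.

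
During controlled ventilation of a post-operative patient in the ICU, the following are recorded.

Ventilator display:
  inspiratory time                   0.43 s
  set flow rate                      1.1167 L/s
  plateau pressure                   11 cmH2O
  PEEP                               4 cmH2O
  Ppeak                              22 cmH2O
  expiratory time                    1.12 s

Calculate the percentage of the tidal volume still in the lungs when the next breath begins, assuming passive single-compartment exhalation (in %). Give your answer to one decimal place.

Vt = flow × Ti = 1.1167 L/s × 0.43 s × 1000 mL/L = 480.18 mL.
R = (PIP − Pplat)/V̇ = (22 − 11) / 1.1167 = 11.0/1.1167 = 9.85 cmH2O·s/L.
C = Vt/(Pplat − PEEP) = 480.18 / (11 − 4) = 480.18/7.0 = 68.597 mL/cmH2O.
τ = R × C = 9.85 × 0.0686 L/cmH2O = 0.6757 s.
Fraction remaining at end-expiration = e^(−Te/τ) = e^(−1.12/0.6757) = 0.1906 → 19.06%.

19.1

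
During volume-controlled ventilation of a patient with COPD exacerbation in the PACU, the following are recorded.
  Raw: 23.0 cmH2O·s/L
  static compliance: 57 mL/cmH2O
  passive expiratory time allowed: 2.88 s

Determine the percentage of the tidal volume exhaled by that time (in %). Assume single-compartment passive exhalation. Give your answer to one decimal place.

88.9

τ = R × C = 23.0 × 57 mL/cmH2O = 23.0 × 0.057 L/cmH2O = 1.311 s.
Passive exhalation: V(t)/V₀ = e^(−t/τ) = e^(−2.88/1.311) = 0.1112.
Fraction exhaled = 1 − 0.1112 = 0.8888 → 88.88%.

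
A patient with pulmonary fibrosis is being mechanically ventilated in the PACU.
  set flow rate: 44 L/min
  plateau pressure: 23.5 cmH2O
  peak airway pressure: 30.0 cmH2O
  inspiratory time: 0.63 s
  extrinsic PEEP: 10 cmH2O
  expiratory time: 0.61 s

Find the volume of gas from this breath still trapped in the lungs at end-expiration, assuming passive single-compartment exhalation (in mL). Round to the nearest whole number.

62

Flow: 44 L/min ÷ 60 = 0.7333 L/s.
Vt = flow × Ti = 0.7333 L/s × 0.63 s × 1000 mL/L = 461.98 mL.
R = (PIP − Pplat)/V̇ = (30.0 − 23.5) / 0.7333 = 6.5/0.7333 = 8.864 cmH2O·s/L.
C = Vt/(Pplat − PEEP) = 461.98 / (23.5 − 10) = 461.98/13.5 = 34.221 mL/cmH2O.
τ = R × C = 8.864 × 0.03422 L/cmH2O = 0.3033 s.
Fraction remaining = e^(−Te/τ) = e^(−0.61/0.3033) = 0.1338.
Trapped volume = 461.98 × 0.1338 = 61.813 mL.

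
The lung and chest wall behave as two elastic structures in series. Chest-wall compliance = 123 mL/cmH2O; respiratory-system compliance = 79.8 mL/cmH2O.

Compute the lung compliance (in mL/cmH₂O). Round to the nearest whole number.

227

1/CL = 1/Crs − 1/Ccw.
1/CL = 1/79.8 − 1/123 = 0.004401.
CL = 227.22 mL/cmH2O.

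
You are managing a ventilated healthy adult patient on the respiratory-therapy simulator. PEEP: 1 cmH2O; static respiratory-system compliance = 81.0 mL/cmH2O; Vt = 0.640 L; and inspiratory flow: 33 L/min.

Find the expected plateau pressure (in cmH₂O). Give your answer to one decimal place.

Pplat = PEEP + Vt / Cstat = 1 + 640 / 81.0 = 1 + 7.901 = 8.901 cmH2O.

8.9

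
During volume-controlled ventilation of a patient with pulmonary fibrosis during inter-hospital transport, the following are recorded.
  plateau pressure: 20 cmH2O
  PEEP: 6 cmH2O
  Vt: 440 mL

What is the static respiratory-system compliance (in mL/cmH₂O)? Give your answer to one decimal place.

31.4

Cstat = Vt / (Pplat − PEEP) = 440 / (20 − 6) = 440 / 14.0 = 31.429 mL/cmH2O.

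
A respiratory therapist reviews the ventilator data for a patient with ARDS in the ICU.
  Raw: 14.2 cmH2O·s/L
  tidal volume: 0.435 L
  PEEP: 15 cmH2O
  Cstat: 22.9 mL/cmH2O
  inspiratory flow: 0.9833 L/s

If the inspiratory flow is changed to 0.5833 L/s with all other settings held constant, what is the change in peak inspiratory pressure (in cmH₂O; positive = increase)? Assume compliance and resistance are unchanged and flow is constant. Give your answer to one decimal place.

PIP = Vt/C + R·V̇ + PEEP (constant-flow equation of motion).
Only the resistive term changes: ΔPIP = R × ΔV̇ = 14.2 × (0.5833 − 0.9833) = 14.2 × -0.4 = -5.68 cmH2O.

-5.7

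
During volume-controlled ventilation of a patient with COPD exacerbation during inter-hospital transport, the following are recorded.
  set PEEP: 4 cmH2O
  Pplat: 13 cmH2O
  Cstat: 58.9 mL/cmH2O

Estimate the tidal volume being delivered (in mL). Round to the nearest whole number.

Vt = Cstat × (Pplat − PEEP) = 58.9 × (13 − 4) = 58.9 × 9.0 = 530.1 mL.

530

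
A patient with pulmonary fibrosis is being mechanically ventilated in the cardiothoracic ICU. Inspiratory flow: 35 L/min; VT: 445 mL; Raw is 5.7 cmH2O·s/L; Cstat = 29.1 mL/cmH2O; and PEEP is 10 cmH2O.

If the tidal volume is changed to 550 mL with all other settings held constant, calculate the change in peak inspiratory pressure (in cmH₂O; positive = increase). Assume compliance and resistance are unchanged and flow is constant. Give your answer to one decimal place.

PIP = Vt/C + R·V̇ + PEEP (constant-flow equation of motion).
Only the elastic term changes: ΔPIP = ΔVt / C = (550 − 445) / 29.1 = 3.608 cmH2O.

3.6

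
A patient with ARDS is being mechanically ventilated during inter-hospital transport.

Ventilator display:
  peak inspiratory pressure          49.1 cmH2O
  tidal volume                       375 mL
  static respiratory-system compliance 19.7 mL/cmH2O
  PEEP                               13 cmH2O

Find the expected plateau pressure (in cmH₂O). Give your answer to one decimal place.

Pplat = PEEP + Vt / Cstat = 13 + 375 / 19.7 = 13 + 19.036 = 32.036 cmH2O.

32.0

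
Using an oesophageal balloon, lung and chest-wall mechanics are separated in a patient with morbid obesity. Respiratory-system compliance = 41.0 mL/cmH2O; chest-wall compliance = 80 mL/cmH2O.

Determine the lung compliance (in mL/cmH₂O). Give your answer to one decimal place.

84.1

1/CL = 1/Crs − 1/Ccw.
1/CL = 1/41.0 − 1/80 = 0.01189.
CL = 84.104 mL/cmH2O.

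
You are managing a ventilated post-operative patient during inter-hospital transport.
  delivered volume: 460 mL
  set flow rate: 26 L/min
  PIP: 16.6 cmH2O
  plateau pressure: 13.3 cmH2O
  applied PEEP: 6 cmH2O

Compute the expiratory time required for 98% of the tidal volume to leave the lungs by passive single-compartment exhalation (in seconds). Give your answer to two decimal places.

1.88

Flow: 26 L/min ÷ 60 = 0.4333 L/s.
R = (PIP − Pplat)/V̇ = (16.6 − 13.3) / 0.4333 = 3.3/0.4333 = 7.616 cmH2O·s/L.
C = Vt/(Pplat − PEEP) = 460.0 / (13.3 − 6) = 460.0/7.3 = 63.014 mL/cmH2O.
τ = R × C = 7.616 × 0.06301 L/cmH2O = 0.4799 s.
t = −τ·ln(1 − 0.98) = −0.4799·ln(0.02) = 1.877 s.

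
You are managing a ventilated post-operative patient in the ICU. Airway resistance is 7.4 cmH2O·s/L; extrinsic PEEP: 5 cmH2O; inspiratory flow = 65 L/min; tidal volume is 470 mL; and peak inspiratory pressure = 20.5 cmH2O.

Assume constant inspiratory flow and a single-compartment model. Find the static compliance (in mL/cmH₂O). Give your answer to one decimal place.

Flow: 65 L/min ÷ 60 = 1.0833 L/s.
Equation of motion (constant flow): PIP = Vt/C + R·V̇ + PEEP.
Vt/C = PIP − R·V̇ − PEEP = 20.5 − 7.4×1.0833 − 5 = 20.5 − 8.016 − 5 = 7.484 cmH2O.
C = Vt / 7.484 = 470 / 7.484 = 62.801 mL/cmH2O.

62.8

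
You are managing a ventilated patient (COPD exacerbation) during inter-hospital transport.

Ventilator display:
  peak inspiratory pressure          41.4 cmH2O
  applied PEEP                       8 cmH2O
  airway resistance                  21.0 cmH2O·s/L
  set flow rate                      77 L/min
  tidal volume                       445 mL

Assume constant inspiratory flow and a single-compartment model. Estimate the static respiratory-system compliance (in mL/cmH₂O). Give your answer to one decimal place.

69.0

Flow: 77 L/min ÷ 60 = 1.2833 L/s.
Equation of motion (constant flow): PIP = Vt/C + R·V̇ + PEEP.
Vt/C = PIP − R·V̇ − PEEP = 41.4 − 21.0×1.2833 − 8 = 41.4 − 26.949 − 8 = 6.451 cmH2O.
C = Vt / 6.451 = 445 / 6.451 = 68.982 mL/cmH2O.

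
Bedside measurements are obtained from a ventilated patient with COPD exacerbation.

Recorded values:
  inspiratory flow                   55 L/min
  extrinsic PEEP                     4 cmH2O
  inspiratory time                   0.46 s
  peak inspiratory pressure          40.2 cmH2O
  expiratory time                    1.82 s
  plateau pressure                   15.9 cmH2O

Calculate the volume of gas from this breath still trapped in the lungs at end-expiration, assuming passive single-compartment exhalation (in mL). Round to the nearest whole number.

Flow: 55 L/min ÷ 60 = 0.9167 L/s.
Vt = flow × Ti = 0.9167 L/s × 0.46 s × 1000 mL/L = 421.68 mL.
R = (PIP − Pplat)/V̇ = (40.2 − 15.9) / 0.9167 = 24.3/0.9167 = 26.508 cmH2O·s/L.
C = Vt/(Pplat − PEEP) = 421.68 / (15.9 − 4) = 421.68/11.9 = 35.435 mL/cmH2O.
τ = R × C = 26.508 × 0.03544 L/cmH2O = 0.9394 s.
Fraction remaining = e^(−Te/τ) = e^(−1.82/0.9394) = 0.1441.
Trapped volume = 421.68 × 0.1441 = 60.764 mL.

61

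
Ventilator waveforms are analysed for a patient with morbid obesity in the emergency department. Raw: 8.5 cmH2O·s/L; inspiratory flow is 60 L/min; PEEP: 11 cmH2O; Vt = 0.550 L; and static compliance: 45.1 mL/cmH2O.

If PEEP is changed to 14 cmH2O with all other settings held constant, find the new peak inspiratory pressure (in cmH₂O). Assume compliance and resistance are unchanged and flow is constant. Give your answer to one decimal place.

34.7

Flow: 60 L/min ÷ 60 = 1 L/s.
PIP = Vt/C + R·V̇ + PEEP (constant-flow equation of motion).
Only the baseline term changes: ΔPIP = ΔPEEP = 14 − 11 = 3.0 cmH2O.
Original PIP = 550/45.1 + 8.5×1 + 11 = 31.695 cmH2O; new PIP = 31.695 + (3.0) = 34.695 cmH2O.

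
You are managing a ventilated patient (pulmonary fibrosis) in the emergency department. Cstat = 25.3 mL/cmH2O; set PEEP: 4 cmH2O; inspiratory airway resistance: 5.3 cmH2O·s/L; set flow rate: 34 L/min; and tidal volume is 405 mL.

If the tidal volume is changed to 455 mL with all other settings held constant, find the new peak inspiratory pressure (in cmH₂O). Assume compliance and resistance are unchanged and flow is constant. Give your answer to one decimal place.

25.0

Flow: 34 L/min ÷ 60 = 0.5667 L/s.
PIP = Vt/C + R·V̇ + PEEP (constant-flow equation of motion).
Only the elastic term changes: ΔPIP = ΔVt / C = (455 − 405) / 25.3 = 1.976 cmH2O.
Original PIP = 405/25.3 + 5.3×0.5667 + 4 = 23.011 cmH2O; new PIP = 23.011 + (1.976) = 24.987 cmH2O.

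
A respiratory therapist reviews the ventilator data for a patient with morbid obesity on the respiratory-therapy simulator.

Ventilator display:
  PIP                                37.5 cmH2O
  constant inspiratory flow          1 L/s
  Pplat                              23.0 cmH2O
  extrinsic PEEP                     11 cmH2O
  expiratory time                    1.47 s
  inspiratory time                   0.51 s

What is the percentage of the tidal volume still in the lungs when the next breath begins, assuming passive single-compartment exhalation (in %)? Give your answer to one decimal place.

Vt = flow × Ti = 1 L/s × 0.51 s × 1000 mL/L = 510.0 mL.
R = (PIP − Pplat)/V̇ = (37.5 − 23.0) / 1 = 14.5/1 = 14.5 cmH2O·s/L.
C = Vt/(Pplat − PEEP) = 510.0 / (23.0 − 11) = 510.0/12.0 = 42.5 mL/cmH2O.
τ = R × C = 14.5 × 0.0425 L/cmH2O = 0.6163 s.
Fraction remaining at end-expiration = e^(−Te/τ) = e^(−1.47/0.6163) = 0.09207 → 9.207%.

9.2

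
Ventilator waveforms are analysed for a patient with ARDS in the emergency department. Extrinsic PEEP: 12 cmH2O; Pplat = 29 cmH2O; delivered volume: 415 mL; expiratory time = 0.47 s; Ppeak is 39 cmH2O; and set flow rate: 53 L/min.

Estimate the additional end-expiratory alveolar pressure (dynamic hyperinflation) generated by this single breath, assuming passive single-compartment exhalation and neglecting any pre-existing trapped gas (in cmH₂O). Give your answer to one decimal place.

3.1

Flow: 53 L/min ÷ 60 = 0.8833 L/s.
R = (PIP − Pplat)/V̇ = (39 − 29) / 0.8833 = 10.0/0.8833 = 11.321 cmH2O·s/L.
C = Vt/(Pplat − PEEP) = 415.0 / (29 − 12) = 415.0/17.0 = 24.412 mL/cmH2O.
τ = R × C = 11.321 × 0.02441 L/cmH2O = 0.2763 s.
Fraction remaining = e^(−Te/τ) = e^(−0.47/0.2763) = 0.1825; trapped volume = 415.0 × 0.1825 = 75.738 mL.
Additional alveolar pressure from trapping ≈ V_trapped / C = 75.738 / 24.412 = 3.102 cmH2O.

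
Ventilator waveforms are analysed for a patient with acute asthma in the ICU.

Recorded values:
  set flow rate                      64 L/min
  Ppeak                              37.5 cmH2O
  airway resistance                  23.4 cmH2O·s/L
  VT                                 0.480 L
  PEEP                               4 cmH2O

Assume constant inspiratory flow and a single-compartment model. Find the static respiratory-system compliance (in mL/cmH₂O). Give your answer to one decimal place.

Flow: 64 L/min ÷ 60 = 1.0667 L/s.
Equation of motion (constant flow): PIP = Vt/C + R·V̇ + PEEP.
Vt/C = PIP − R·V̇ − PEEP = 37.5 − 23.4×1.0667 − 4 = 37.5 − 24.961 − 4 = 8.539 cmH2O.
C = Vt / 8.539 = 480 / 8.539 = 56.213 mL/cmH2O.

56.2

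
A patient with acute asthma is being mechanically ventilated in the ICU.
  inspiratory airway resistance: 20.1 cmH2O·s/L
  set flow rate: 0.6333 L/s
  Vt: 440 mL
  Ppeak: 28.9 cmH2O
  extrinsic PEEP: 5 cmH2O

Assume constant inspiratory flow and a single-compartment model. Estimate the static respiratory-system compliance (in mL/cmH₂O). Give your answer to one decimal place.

39.4

Equation of motion (constant flow): PIP = Vt/C + R·V̇ + PEEP.
Vt/C = PIP − R·V̇ − PEEP = 28.9 − 20.1×0.6333 − 5 = 28.9 − 12.729 − 5 = 11.171 cmH2O.
C = Vt / 11.171 = 440 / 11.171 = 39.388 mL/cmH2O.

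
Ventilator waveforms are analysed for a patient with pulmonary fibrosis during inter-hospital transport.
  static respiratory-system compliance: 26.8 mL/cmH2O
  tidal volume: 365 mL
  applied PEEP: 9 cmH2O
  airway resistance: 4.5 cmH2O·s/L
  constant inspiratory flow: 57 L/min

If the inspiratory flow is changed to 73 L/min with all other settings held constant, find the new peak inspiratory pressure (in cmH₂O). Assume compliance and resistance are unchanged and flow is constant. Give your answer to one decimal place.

28.1

Flow: 57 L/min ÷ 60 = 0.95 L/s.
New flow: 73 L/min ÷ 60 = 1.2167 L/s.
PIP = Vt/C + R·V̇ + PEEP (constant-flow equation of motion).
Only the resistive term changes: ΔPIP = R × ΔV̇ = 4.5 × (1.2167 − 0.95) = 4.5 × 0.2667 = 1.2 cmH2O.
Original PIP = 365/26.8 + 4.5×0.95 + 9 = 26.894 cmH2O; new PIP = 26.894 + (1.2) = 28.094 cmH2O.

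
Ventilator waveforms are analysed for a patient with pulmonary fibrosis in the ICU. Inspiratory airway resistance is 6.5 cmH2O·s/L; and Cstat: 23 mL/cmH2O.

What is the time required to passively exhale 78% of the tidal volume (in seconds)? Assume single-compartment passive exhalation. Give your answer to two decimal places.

τ = R × C = 6.5 × 23 mL/cmH2O = 6.5 × 0.023 L/cmH2O = 0.1495 s.
Exhaled fraction f = 1 − e^(−t/τ) → t = −τ·ln(1 − f) = −0.1495·ln(0.22) = 0.2264 s.

0.23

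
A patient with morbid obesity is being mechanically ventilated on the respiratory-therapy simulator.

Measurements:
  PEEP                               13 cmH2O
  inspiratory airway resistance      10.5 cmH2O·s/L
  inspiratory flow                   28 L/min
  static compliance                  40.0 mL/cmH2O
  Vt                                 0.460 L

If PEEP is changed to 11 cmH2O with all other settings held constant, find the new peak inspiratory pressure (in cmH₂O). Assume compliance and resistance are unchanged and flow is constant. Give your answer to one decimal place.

27.4

Flow: 28 L/min ÷ 60 = 0.4667 L/s.
PIP = Vt/C + R·V̇ + PEEP (constant-flow equation of motion).
Only the baseline term changes: ΔPIP = ΔPEEP = 11 − 13 = -2.0 cmH2O.
Original PIP = 460/40.0 + 10.5×0.4667 + 13 = 29.4 cmH2O; new PIP = 29.4 + (-2.0) = 27.4 cmH2O.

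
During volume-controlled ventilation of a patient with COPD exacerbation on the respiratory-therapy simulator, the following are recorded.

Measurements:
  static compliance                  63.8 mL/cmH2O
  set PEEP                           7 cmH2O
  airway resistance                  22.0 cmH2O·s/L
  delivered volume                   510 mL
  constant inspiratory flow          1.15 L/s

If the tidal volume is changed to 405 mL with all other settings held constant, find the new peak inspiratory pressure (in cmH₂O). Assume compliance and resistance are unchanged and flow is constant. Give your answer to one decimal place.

PIP = Vt/C + R·V̇ + PEEP (constant-flow equation of motion).
Only the elastic term changes: ΔPIP = ΔVt / C = (405 − 510) / 63.8 = -1.646 cmH2O.
Original PIP = 510/63.8 + 22.0×1.15 + 7 = 40.294 cmH2O; new PIP = 40.294 + (-1.646) = 38.648 cmH2O.

38.6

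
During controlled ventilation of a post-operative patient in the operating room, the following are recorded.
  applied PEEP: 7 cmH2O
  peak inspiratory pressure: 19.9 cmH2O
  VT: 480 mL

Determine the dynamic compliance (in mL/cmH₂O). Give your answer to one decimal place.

37.2

Dynamic compliance = Vt / (PIP − PEEP) = 480 / (19.9 − 7) = 480 / 12.9 = 37.209 mL/cmH2O.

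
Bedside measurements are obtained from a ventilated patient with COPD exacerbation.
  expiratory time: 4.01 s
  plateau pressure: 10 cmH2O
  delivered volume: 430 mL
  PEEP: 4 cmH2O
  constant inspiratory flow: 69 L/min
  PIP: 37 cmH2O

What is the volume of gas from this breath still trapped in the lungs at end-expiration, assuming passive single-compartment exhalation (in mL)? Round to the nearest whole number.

40

Flow: 69 L/min ÷ 60 = 1.15 L/s.
R = (PIP − Pplat)/V̇ = (37 − 10) / 1.15 = 27.0/1.15 = 23.478 cmH2O·s/L.
C = Vt/(Pplat − PEEP) = 430.0 / (10 − 4) = 430.0/6.0 = 71.667 mL/cmH2O.
τ = R × C = 23.478 × 0.07167 L/cmH2O = 1.683 s.
Fraction remaining = e^(−Te/τ) = e^(−4.01/1.683) = 0.09231.
Trapped volume = 430.0 × 0.09231 = 39.693 mL.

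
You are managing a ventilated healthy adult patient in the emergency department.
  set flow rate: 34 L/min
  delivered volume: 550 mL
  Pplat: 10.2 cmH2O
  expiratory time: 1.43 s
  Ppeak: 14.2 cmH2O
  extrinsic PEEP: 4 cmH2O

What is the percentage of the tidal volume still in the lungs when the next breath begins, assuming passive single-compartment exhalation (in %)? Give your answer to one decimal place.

10.2

Flow: 34 L/min ÷ 60 = 0.5667 L/s.
R = (PIP − Pplat)/V̇ = (14.2 − 10.2) / 0.5667 = 4.0/0.5667 = 7.058 cmH2O·s/L.
C = Vt/(Pplat − PEEP) = 550.0 / (10.2 − 4) = 550.0/6.2 = 88.71 mL/cmH2O.
τ = R × C = 7.058 × 0.08871 L/cmH2O = 0.6261 s.
Fraction remaining at end-expiration = e^(−Te/τ) = e^(−1.43/0.6261) = 0.1019 → 10.19%.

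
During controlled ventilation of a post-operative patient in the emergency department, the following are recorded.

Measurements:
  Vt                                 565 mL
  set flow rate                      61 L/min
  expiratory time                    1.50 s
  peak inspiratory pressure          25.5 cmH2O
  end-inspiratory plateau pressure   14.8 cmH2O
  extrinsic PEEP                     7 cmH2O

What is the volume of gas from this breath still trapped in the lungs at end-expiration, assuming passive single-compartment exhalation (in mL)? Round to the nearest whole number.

Flow: 61 L/min ÷ 60 = 1.0167 L/s.
R = (PIP − Pplat)/V̇ = (25.5 − 14.8) / 1.0167 = 10.7/1.0167 = 10.524 cmH2O·s/L.
C = Vt/(Pplat − PEEP) = 565.0 / (14.8 − 7) = 565.0/7.8 = 72.436 mL/cmH2O.
τ = R × C = 10.524 × 0.07244 L/cmH2O = 0.7624 s.
Fraction remaining = e^(−Te/τ) = e^(−1.50/0.7624) = 0.1398.
Trapped volume = 565.0 × 0.1398 = 78.987 mL.

79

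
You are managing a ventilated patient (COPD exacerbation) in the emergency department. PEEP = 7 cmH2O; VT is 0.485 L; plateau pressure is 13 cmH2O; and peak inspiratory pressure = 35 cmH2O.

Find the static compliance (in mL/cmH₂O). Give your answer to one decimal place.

80.8

Cstat = Vt / (Pplat − PEEP) = 485 / (13 − 7) = 485 / 6.0 = 80.833 mL/cmH2O.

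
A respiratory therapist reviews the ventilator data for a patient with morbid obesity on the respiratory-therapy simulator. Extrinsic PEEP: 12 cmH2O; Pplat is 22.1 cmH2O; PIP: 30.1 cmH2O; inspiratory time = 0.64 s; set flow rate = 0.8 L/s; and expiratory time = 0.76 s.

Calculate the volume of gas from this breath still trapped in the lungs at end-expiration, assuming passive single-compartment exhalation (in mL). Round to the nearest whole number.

114

Vt = flow × Ti = 0.8 L/s × 0.64 s × 1000 mL/L = 512.0 mL.
R = (PIP − Pplat)/V̇ = (30.1 − 22.1) / 0.8 = 8.0/0.8 = 10.0 cmH2O·s/L.
C = Vt/(Pplat − PEEP) = 512.0 / (22.1 − 12) = 512.0/10.1 = 50.693 mL/cmH2O.
τ = R × C = 10.0 × 0.05069 L/cmH2O = 0.5069 s.
Fraction remaining = e^(−Te/τ) = e^(−0.76/0.5069) = 0.2233.
Trapped volume = 512.0 × 0.2233 = 114.33 mL.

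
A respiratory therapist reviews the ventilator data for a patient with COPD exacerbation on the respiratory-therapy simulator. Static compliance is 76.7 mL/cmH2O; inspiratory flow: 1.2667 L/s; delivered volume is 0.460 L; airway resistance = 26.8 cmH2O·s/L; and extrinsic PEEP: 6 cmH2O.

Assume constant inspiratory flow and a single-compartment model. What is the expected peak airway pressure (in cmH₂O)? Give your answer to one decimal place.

45.9

Equation of motion (constant flow): PIP = Vt/C + R·V̇ + PEEP.
PIP = 460/76.7 + 26.8×1.2667 + 6 = 5.997 + 33.948 + 6 = 45.945 cmH2O.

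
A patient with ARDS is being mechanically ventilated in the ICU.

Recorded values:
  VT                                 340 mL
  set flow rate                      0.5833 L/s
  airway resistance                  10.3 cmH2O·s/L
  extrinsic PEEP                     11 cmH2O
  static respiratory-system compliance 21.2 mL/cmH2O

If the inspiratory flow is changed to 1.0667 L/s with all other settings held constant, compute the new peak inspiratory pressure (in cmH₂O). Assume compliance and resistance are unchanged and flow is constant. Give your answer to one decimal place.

38.0

PIP = Vt/C + R·V̇ + PEEP (constant-flow equation of motion).
Only the resistive term changes: ΔPIP = R × ΔV̇ = 10.3 × (1.0667 − 0.5833) = 10.3 × 0.4834 = 4.979 cmH2O.
Original PIP = 340/21.2 + 10.3×0.5833 + 11 = 33.046 cmH2O; new PIP = 33.046 + (4.979) = 38.025 cmH2O.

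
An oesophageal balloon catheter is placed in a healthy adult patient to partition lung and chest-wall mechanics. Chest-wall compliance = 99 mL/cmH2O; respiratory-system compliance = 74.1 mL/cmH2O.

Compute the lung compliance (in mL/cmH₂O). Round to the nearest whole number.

1/CL = 1/Crs − 1/Ccw.
1/CL = 1/74.1 − 1/99 = 0.003394.
CL = 294.64 mL/cmH2O.

295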